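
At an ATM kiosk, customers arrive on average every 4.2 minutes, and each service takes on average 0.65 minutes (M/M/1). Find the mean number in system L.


λ = 60/4.2 = 14.2857 /hr
μ = 60/0.65 = 92.3077 /hr
ρ = λ/μ = 14.2857/92.3077 = 0.1548
L = ρ/(1−ρ) = 0.1548/0.8452 = 0.1831

Final: 0.1831


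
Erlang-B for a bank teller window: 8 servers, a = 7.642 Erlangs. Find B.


B(c,a) = (a^c/c!) / Σ_{k=0}^{c} a^k/k!
a^8/8! = 288.493308
Σ terms (k=0..8): 1.00000 + 7.64200 + 29.20008 + 74.38234 + 142.10746 + 217.19705 + 276.63664 + 302.00817 + 288.49331 = 1338.667061
B = 288.493308/1338.667061 = 0.215508

Final: 0.215508


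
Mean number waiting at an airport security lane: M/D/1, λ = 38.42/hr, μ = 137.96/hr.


ρ = 38.42/137.96 = 0.2785
M/D/1: Lq = ρ²/(2(1−ρ)) = 0.07755/(2·0.7215) = 0.05374

Final: 0.05374


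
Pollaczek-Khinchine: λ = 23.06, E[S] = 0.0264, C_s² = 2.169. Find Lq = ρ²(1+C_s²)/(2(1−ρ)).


ρ = λ·E[S] = 23.06·0.0264 = 0.6088
Lq = ρ²(1+C_s²)/(2(1−ρ)) = 0.3706·(1+2.169)/(2·0.3912)
= 0.3706·3.1690/0.7824 = 1.50107

Final: 1.50107


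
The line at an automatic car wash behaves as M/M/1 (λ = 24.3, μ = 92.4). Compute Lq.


ρ = 24.3/92.4 = 0.2630
Lq = ρ²/(1−ρ) = 0.06916/0.7370 = 0.09384

Final: 0.09384


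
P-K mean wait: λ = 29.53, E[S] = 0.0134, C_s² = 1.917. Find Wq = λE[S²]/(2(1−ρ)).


ρ = λ·E[S] = 29.53·0.0134 = 0.3957
E[S²] = E[S]²(1+C_s²) = 0.0134²·(1+1.917) = 0.0005238
Wq = λ·E[S²]/(2(1−ρ)) = 29.53·0.0005238/(2·0.6043) = 0.01280 hr

Final: 0.01280 hr


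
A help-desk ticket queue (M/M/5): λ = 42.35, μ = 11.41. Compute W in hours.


a = 3.7117; ρ = 0.7423; P₀ = 0.019680
Lq = P₀·a^c·ρ/(c!(1−ρ)²) = 1.29171
Wq = Lq/λ = 1.29171/42.35 = 0.03050 hr
W = Wq + 1/μ = 0.03050 + 0.08764 = 0.11814 hr

Final: 0.11814 hr


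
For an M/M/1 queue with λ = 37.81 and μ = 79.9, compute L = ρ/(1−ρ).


ρ = λ/μ = 37.81/79.9 = 0.4732
L = ρ/(1−ρ) = 0.4732/(1 − 0.4732) = 0.4732/0.5268 = 0.8983

Final: 0.8983


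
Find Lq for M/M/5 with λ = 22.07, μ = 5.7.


a = λ/μ = 3.8719; ρ = a/5 = 0.7744
P₀ = 0.015736
Lq = P₀·a^c·ρ / (c!·(1−ρ)²) = 0.015736·870.23669·0.7744/(120·0.05090)
= 1.73605

Final: 1.73605


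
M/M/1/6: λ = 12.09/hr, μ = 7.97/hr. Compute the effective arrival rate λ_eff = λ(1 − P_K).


ρ = 1.5169; P_K = (1−ρ)ρ^6/(1−ρ^7) = 0.360269
λ_eff = λ(1 − P_K) = 12.09·(1 − 0.360269) = 12.09·0.639731 = 7.7343 /hr

Final: 7.7343 /hr


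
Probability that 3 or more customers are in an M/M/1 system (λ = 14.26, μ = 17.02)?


ρ = 14.26/17.02 = 0.8378
P(N ≥ n) = ρ^n = 0.8378^3 = 0.588139

Final: 0.588139


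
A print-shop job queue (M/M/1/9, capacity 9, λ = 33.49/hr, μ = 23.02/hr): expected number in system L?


ρ = 33.49/23.02 = 1.4548
L = ρ[1 − (K+1)ρ^K + Kρ^(K+1)] / [(1−ρ)(1−ρ^(K+1))]
Numerator: 1.4548·(1 − 10·29.193654 + 9·42.471567) = 132.836241
Denominator: (-0.4548)·(-41.471567) = 18.862177
L = 132.836241/18.862177 = 7.0425

Final: 7.0425


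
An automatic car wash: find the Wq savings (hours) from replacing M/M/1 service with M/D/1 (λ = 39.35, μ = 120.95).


ρ = 39.35/120.95 = 0.3253
Wq(M/M/1) = ρ/(μ−λ) = 0.3253/81.60 = 0.003987 hr
Wq(M/D/1) = ρ/(2(μ−λ)) = 0.001994 hr
Savings = 0.003987 − 0.001994 = 0.001994 hr

Final: 0.001994 hr


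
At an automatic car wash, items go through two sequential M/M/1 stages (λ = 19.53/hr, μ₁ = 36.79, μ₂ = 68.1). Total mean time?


Each node sees arrival rate λ = 19.53/hr (tandem ⇒ throughput preserved).
W₁ = 1/(μ₁−λ) = 1/(36.79−19.53) = 0.05794 hr
W₂ = 1/(μ₂−λ) = 1/(68.1−19.53) = 0.02059 hr
W_total = W₁ + W₂ = 0.05794 + 0.02059 = 0.07853 hr

Final: 0.07853 hr


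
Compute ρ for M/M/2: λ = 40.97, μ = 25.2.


ρ = λ/(cμ) = 40.97/(2·25.2) = 40.97/50.40 = 0.8129

Final: 0.8129


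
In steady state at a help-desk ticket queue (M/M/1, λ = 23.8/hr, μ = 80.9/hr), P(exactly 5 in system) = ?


ρ = 23.8/80.9 = 0.2942
P_n = (1−ρ)·ρ^n = (1 − 0.2942)·0.2942^5 = 0.7058·0.002204 = 0.001555

Final: 0.001555


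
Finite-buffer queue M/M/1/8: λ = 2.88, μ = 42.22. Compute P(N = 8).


ρ = λ/μ = 2.88/42.22 = 0.06821
P_K = (1−ρ)ρ^K/(1−ρ^(K+1)) = (0.9318·4.688e-10)/(1 − 3.198e-11)
= 4.368e-10/1.000000 = 4.368e-10

Final: 4.368e-10


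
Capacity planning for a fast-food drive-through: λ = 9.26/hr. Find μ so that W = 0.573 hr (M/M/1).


W = 1/(μ−λ) ⇒ μ − λ = 1/W = 1/0.573 = 1.7452
μ = λ + 1/W = 9.26 + 1.7452 = 11.0052 per hr

Final: 11.0052 /hr


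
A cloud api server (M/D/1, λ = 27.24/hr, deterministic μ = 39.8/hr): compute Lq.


ρ = 27.24/39.8 = 0.6844
M/D/1: Lq = ρ²/(2(1−ρ)) = 0.4684/(2·0.3156) = 0.74218

Final: 0.74218


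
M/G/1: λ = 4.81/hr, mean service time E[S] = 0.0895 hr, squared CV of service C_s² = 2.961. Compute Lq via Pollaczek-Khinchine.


ρ = λ·E[S] = 4.81·0.0895 = 0.4305
Lq = ρ²(1+C_s²)/(2(1−ρ)) = 0.1853·(1+2.961)/(2·0.5695)
= 0.1853·3.9610/1.1390 = 0.64449

Final: 0.64449


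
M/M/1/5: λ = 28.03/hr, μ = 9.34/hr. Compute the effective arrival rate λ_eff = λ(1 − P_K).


ρ = 3.0011; P_K = (1−ρ)ρ^5/(1−ρ^6) = 0.667700
λ_eff = λ(1 − P_K) = 28.03·(1 − 0.667700) = 28.03·0.332300 = 9.3144 /hr

Final: 9.3144 /hr


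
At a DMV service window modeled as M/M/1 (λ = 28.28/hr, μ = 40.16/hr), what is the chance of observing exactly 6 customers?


ρ = 28.28/40.16 = 0.7042
P_n = (1−ρ)·ρ^n = (1 − 0.7042)·0.7042^6 = 0.2958·0.121931 = 0.036069

Final: 0.036069


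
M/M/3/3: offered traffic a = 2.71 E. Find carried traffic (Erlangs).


B(3,2.71) = 0.310033 (Erlang-B)
Carried load = a(1 − B) = 2.71·(1 − 0.310033) = 2.71·0.689967 = 1.8698 E

Final: 1.8698 Erlangs


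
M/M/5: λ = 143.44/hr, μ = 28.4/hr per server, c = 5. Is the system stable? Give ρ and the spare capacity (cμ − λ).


Total capacity cμ = 5·28.4 = 142.00/hr
ρ = λ/(cμ) = 143.44/142.00 = 1.0101
Stable ⇔ ρ < 1: NO
Spare capacity = cμ − λ = 142.00 − 143.44 = -1.44/hr

Final: ρ = 1.0101; unstable; margin = -1.44/hr


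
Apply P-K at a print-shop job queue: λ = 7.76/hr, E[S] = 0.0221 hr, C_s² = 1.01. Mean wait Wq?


ρ = λ·E[S] = 7.76·0.0221 = 0.1715
E[S²] = E[S]²(1+C_s²) = 0.0221²·(1+1.01) = 0.0009817
Wq = λ·E[S²]/(2(1−ρ)) = 7.76·0.0009817/(2·0.8285) = 0.004597 hr

Final: 0.004597 hr


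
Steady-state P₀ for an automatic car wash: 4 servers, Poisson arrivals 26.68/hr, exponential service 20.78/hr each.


a = λ/μ = 26.68/20.78 = 1.2839; ρ = a/c = 0.3210
Σ_{k=0}^{3} a^k/k! (terms k=0..3) = 1.00000 + 1.28393 + 0.82423 + 0.35275 = 3.46091
Tail: a^4/(4!(1−ρ)) = 2.71745/(24·0.6790) = 0.16675
P₀ = 1/(3.46091 + 0.16675) = 1/3.62766 = 0.275659

Final: 0.275659


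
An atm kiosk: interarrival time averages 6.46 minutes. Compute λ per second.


λ = 1/(interarrival time) in consistent units.
1 second = 0.0166667 min, so λ = 0.0166667/6.46 = 0.002580 per second

Final: 0.002580 /sec


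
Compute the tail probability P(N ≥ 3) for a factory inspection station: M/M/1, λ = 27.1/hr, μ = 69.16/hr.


ρ = 27.1/69.16 = 0.3918
P(N ≥ n) = ρ^n = 0.3918^3 = 0.060165

Final: 0.060165


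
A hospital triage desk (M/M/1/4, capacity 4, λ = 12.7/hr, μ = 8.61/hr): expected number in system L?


ρ = 12.7/8.61 = 1.4750
L = ρ[1 − (K+1)ρ^K + Kρ^(K+1)] / [(1−ρ)(1−ρ^(K+1))]
Numerator: 1.4750·(1 − 5·4.733717 + 4·6.982370) = 7.759973
Denominator: (-0.4750)·(-5.982370) = 2.841799
L = 7.759973/2.841799 = 2.7307

Final: 2.7307


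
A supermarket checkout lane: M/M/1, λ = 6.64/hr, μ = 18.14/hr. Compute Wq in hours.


ρ = 6.64/18.14 = 0.3660
Wq = ρ/(μ−λ) = 0.3660/(18.14 − 6.64) = 0.3660/11.50 = 0.03183 hr

Final: 0.03183 hr


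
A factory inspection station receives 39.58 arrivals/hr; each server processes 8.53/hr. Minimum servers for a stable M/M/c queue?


Stability requires cμ > λ ⇔ c > λ/μ.
λ/μ = 39.58/8.53 = 4.6401
Minimum integer c = ⌊4.6401⌋ + 1 = 5
Check: 5·8.53 = 42.65 > 39.58, while 4·8.53 = 34.12 ≤ 39.58

Final: 5 servers


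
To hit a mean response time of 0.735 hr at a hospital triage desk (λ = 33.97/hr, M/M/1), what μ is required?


W = 1/(μ−λ) ⇒ μ − λ = 1/W = 1/0.735 = 1.3605
μ = λ + 1/W = 33.97 + 1.3605 = 35.3305 per hr

Final: 35.3305 /hr


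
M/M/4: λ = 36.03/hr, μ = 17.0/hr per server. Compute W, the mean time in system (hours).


a = 2.1194; ρ = 0.5299; P₀ = 0.114413
Lq = P₀·a^c·ρ/(c!(1−ρ)²) = 0.23058
Wq = Lq/λ = 0.23058/36.03 = 0.006400 hr
W = Wq + 1/μ = 0.006400 + 0.05882 = 0.06522 hr

Final: 0.06522 hr


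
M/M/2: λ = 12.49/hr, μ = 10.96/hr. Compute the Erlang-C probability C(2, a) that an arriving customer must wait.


a = λ/μ = 1.1396; ρ = a/2 = 0.5698
P₀ = 0.274048 (from M/M/c formula)
C(c,a) = [a^c/(c!(1−ρ))]·P₀ = [1.29868/(2·0.4302)]·0.274048
= 1.50939·0.274048 = 0.413647

Final: 0.413647


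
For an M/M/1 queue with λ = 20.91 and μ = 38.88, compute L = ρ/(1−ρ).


ρ = λ/μ = 20.91/38.88 = 0.5378
L = ρ/(1−ρ) = 0.5378/(1 − 0.5378) = 0.5378/0.4622 = 1.1636

Final: 1.1636


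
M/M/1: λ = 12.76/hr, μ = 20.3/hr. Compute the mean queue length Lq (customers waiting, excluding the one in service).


ρ = 12.76/20.3 = 0.6286
Lq = ρ²/(1−ρ) = 0.3951/0.3714 = 1.0637

Final: 1.0637


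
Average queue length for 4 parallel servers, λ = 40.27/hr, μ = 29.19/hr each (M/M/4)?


a = λ/μ = 1.3796; ρ = a/4 = 0.3449
P₀ = 0.250049
Lq = P₀·a^c·ρ / (c!·(1−ρ)²) = 0.250049·3.62235·0.3449/(24·0.42916)
= 0.03033

Final: 0.03033


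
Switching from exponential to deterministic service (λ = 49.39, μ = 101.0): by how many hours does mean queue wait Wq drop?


ρ = 49.39/101.0 = 0.4890
Wq(M/M/1) = ρ/(μ−λ) = 0.4890/51.61 = 0.009475 hr
Wq(M/D/1) = ρ/(2(μ−λ)) = 0.004738 hr
Savings = 0.009475 − 0.004738 = 0.004738 hr

Final: 0.004738 hr


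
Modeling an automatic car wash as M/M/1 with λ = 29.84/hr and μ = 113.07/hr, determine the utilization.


ρ = λ/μ = 29.84/113.07 = 0.2639

Final: 0.2639


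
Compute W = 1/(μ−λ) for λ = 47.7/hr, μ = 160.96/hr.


W = 1/(μ−λ) = 1/(160.96 − 47.7) = 1/113.26 = 0.008829 hr

Final: 0.008829 hr


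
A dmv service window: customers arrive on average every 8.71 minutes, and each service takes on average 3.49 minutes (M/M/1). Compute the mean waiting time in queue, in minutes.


λ = 60/8.71 = 6.8886 /hr
μ = 60/3.49 = 17.1920 /hr
ρ = λ/μ = 6.8886/17.1920 = 0.4007
Wq = ρ/(μ−λ) = 0.4007/(17.1920−6.8886) = 0.03889 hr
In minutes: 0.03889·60 = 2.333 min

Final: 2.333 min


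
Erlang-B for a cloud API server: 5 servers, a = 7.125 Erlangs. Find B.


B(c,a) = (a^c/c!) / Σ_{k=0}^{c} a^k/k!
a^5/5! = 153.018203
Σ terms (k=0..5): 1.00000 + 7.12500 + 25.38281 + 60.28418 + 107.38120 + 153.01820 = 354.191390
B = 153.018203/354.191390 = 0.432021

Final: 0.432021


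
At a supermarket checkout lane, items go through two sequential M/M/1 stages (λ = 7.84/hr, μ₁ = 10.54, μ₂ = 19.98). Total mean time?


Each node sees arrival rate λ = 7.84/hr (tandem ⇒ throughput preserved).
W₁ = 1/(μ₁−λ) = 1/(10.54−7.84) = 0.37037 hr
W₂ = 1/(μ₂−λ) = 1/(19.98−7.84) = 0.08237 hr
W_total = W₁ + W₂ = 0.37037 + 0.08237 = 0.45274 hr

Final: 0.45274 hr


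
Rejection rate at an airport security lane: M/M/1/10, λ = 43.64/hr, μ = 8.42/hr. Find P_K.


ρ = λ/μ = 43.64/8.42 = 5.1829
P_K = (1−ρ)ρ^K/(1−ρ^(K+1)) = (-4.1829·13987062.135216)/(1 − 72493514.439529)
= -58506452.304313/-72493513.439529 = 0.807058

Final: 0.807058


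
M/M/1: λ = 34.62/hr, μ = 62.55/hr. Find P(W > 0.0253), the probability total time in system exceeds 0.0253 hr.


W ~ Exponential(μ−λ) for M/M/1.
μ − λ = 62.55 − 34.62 = 27.9300
P(W > t) = e^{−(μ−λ)t} = e^{−0.7066} = 0.493304

Final: 0.493304


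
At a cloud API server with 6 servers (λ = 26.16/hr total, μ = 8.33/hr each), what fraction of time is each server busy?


ρ = λ/(cμ) = 26.16/(6·8.33) = 26.16/49.98 = 0.5234

Final: 0.5234


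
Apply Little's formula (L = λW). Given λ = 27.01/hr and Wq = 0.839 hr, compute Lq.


Lq = λWq = 27.01·0.839 = 22.6614

Final: 22.6614


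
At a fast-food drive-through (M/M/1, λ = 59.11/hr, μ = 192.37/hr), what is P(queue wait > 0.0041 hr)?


ρ = 59.11/192.37 = 0.3073
P(Wq > t) = ρ·e^{−(μ−λ)t} = 0.3073·e^{−0.5464}
= 0.3073·0.579050 = 0.177926

Final: 0.177926


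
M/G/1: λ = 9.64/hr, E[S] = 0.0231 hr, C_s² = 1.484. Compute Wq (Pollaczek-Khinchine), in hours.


ρ = λ·E[S] = 9.64·0.0231 = 0.2227
E[S²] = E[S]²(1+C_s²) = 0.0231²·(1+1.484) = 0.001325
Wq = λ·E[S²]/(2(1−ρ)) = 9.64·0.001325/(2·0.7773) = 0.008219 hr

Final: 0.008219 hr


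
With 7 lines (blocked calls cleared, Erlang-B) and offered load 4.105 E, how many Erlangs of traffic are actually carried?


B(7,4.105) = 0.068197 (Erlang-B)
Carried load = a(1 − B) = 4.105·(1 − 0.068197) = 4.105·0.931803 = 3.8251 E

Final: 3.8251 Erlangs


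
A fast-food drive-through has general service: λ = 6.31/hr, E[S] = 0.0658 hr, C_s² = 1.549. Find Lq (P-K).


ρ = λ·E[S] = 6.31·0.0658 = 0.4152
Lq = ρ²(1+C_s²)/(2(1−ρ)) = 0.1724·(1+1.549)/(2·0.5848)
= 0.1724·2.5490/1.1696 = 0.37570

Final: 0.37570


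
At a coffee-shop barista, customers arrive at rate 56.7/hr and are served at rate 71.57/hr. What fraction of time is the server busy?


ρ = λ/μ = 56.7/71.57 = 0.7922

Final: 0.7922


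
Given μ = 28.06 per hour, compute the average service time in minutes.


Mean service time = 1/μ = 1/28.06 hour = 0.03564 hour
In minutes: 0.03564 × 60 = 2.1383 min

Final: 2.1383 min


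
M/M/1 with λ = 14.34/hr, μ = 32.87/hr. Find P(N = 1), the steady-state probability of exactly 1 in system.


ρ = 14.34/32.87 = 0.4363
P_n = (1−ρ)·ρ^n = (1 − 0.4363)·0.4363^1 = 0.5637·0.436264 = 0.245938

Final: 0.245938


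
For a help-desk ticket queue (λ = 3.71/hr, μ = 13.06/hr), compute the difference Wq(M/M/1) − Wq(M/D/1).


ρ = 3.71/13.06 = 0.2841
Wq(M/M/1) = ρ/(μ−λ) = 0.2841/9.35 = 0.03038 hr
Wq(M/D/1) = ρ/(2(μ−λ)) = 0.01519 hr
Savings = 0.03038 − 0.01519 = 0.01519 hr

Final: 0.01519 hr


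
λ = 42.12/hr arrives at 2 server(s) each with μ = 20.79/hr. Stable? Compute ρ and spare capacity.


Total capacity cμ = 2·20.79 = 41.58/hr
ρ = λ/(cμ) = 42.12/41.58 = 1.0130
Stable ⇔ ρ < 1: NO
Spare capacity = cμ − λ = 41.58 − 42.12 = -0.54/hr

Final: ρ = 1.0130; unstable; margin = -0.54/hr


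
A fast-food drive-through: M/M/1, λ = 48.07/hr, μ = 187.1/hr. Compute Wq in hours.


ρ = 48.07/187.1 = 0.2569
Wq = ρ/(μ−λ) = 0.2569/(187.1 − 48.07) = 0.2569/139.03 = 0.001848 hr

Final: 0.001848 hr


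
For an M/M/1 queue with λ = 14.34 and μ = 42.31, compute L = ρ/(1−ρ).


ρ = λ/μ = 14.34/42.31 = 0.3389
L = ρ/(1−ρ) = 0.3389/(1 − 0.3389) = 0.3389/0.6611 = 0.5127

Final: 0.5127


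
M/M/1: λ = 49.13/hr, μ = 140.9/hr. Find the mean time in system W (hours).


W = 1/(μ−λ) = 1/(140.9 − 49.13) = 1/91.77 = 0.01090 hr

Final: 0.01090 hr


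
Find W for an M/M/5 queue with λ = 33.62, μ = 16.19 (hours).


a = 2.0766; ρ = 0.4153; P₀ = 0.124218
Lq = P₀·a^c·ρ/(c!(1−ρ)²) = 0.04856
Wq = Lq/λ = 0.04856/33.62 = 0.001444 hr
W = Wq + 1/μ = 0.001444 + 0.06177 = 0.06321 hr

Final: 0.06321 hr


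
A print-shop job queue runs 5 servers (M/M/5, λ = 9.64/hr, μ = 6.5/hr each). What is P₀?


a = λ/μ = 9.64/6.5 = 1.4831; ρ = a/c = 0.2966
Σ_{k=0}^{4} a^k/k! (terms k=0..4) = 1.00000 + 1.48308 + 1.09976 + 0.54368 + 0.20158 = 4.32809
Tail: a^5/(5!(1−ρ)) = 7.17494/(120·0.7034) = 0.08500
P₀ = 1/(4.32809 + 0.08500) = 1/4.41309 = 0.226598

Final: 0.226598


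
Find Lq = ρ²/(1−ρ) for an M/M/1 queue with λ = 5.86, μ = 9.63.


ρ = 5.86/9.63 = 0.6085
Lq = ρ²/(1−ρ) = 0.3703/0.3915 = 0.9459

Final: 0.9459


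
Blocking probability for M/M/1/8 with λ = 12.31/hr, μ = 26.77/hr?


ρ = λ/μ = 12.31/26.77 = 0.4598
P_K = (1−ρ)ρ^K/(1−ρ^(K+1)) = (0.5402·0.001999)/(1 − 0.0009194)
= 0.001080/0.999081 = 0.001081

Final: 0.001081


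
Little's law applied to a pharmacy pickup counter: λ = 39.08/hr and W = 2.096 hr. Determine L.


L = λW = 39.08·2.096 = 81.9117

Final: 81.9117


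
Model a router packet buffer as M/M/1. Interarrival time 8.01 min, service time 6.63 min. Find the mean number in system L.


λ = 60/8.01 = 7.4906 /hr
μ = 60/6.63 = 9.0498 /hr
ρ = λ/μ = 7.4906/9.0498 = 0.8277
L = ρ/(1−ρ) = 0.8277/0.1723 = 4.8043

Final: 4.8043


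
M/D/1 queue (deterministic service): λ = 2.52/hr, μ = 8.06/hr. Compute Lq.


ρ = 2.52/8.06 = 0.3127
M/D/1: Lq = ρ²/(2(1−ρ)) = 0.09775/(2·0.6873) = 0.07111

Final: 0.07111


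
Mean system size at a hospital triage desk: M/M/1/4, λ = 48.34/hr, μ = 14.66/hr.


ρ = 48.34/14.66 = 3.2974
L = ρ[1 − (K+1)ρ^K + Kρ^(K+1)] / [(1−ρ)(1−ρ^(K+1))]
Numerator: 3.2974·(1 − 5·118.219931 + 4·389.819337) = 3195.774191
Denominator: (-2.2974)·(-388.819337) = 893.276622
L = 3195.774191/893.276622 = 3.5776

Final: 3.5776


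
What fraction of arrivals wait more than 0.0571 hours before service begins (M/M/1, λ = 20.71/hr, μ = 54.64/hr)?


ρ = 20.71/54.64 = 0.3790
P(Wq > t) = ρ·e^{−(μ−λ)t} = 0.3790·e^{−1.9374}
= 0.3790·0.144078 = 0.054609

Final: 0.054609


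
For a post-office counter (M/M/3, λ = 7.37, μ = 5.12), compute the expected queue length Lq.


a = λ/μ = 1.4395; ρ = a/3 = 0.4798
P₀ = 0.225678
Lq = P₀·a^c·ρ / (c!·(1−ρ)²) = 0.225678·2.98258·0.4798/(6·0.27059)
= 0.19893

Final: 0.19893


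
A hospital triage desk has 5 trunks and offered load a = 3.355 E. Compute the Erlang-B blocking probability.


B(c,a) = (a^c/c!) / Σ_{k=0}^{c} a^k/k!
a^5/5! = 3.542268
Σ terms (k=0..5): 1.00000 + 3.35500 + 5.62801 + 6.29399 + 5.27909 + 3.54227 = 25.098362
B = 3.542268/25.098362 = 0.141135

Final: 0.141135


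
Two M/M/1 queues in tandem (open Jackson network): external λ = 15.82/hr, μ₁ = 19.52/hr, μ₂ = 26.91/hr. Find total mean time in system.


Each node sees arrival rate λ = 15.82/hr (tandem ⇒ throughput preserved).
W₁ = 1/(μ₁−λ) = 1/(19.52−15.82) = 0.27027 hr
W₂ = 1/(μ₂−λ) = 1/(26.91−15.82) = 0.09017 hr
W_total = W₁ + W₂ = 0.27027 + 0.09017 = 0.36044 hr

Final: 0.36044 hr


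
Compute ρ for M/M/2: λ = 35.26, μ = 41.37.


ρ = λ/(cμ) = 35.26/(2·41.37) = 35.26/82.74 = 0.4262

Final: 0.4262


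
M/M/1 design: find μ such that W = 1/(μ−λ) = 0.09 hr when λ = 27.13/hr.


W = 1/(μ−λ) ⇒ μ − λ = 1/W = 1/0.09 = 11.1111
μ = λ + 1/W = 27.13 + 11.1111 = 38.2411 per hr

Final: 38.2411 /hr


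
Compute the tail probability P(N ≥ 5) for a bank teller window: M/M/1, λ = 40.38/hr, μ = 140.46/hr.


ρ = 40.38/140.46 = 0.2875
P(N ≥ n) = ρ^n = 0.2875^5 = 0.001964

Final: 0.001964


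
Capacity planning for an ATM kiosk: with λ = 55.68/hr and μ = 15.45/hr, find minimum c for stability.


Stability requires cμ > λ ⇔ c > λ/μ.
λ/μ = 55.68/15.45 = 3.6039
Minimum integer c = ⌊3.6039⌋ + 1 = 4
Check: 4·15.45 = 61.80 > 55.68, while 3·15.45 = 46.35 ≤ 55.68

Final: 4 servers


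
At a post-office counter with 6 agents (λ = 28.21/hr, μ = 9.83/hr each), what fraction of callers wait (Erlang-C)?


a = λ/μ = 2.8698; ρ = a/6 = 0.4783
P₀ = 0.055985 (from M/M/c formula)
C(c,a) = [a^c/(c!(1−ρ))]·P₀ = [558.59547/(720·0.5217)]·0.055985
= 1.48711·0.055985 = 0.083255

Final: 0.083255


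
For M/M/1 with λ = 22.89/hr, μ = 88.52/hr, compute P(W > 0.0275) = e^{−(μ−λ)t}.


W ~ Exponential(μ−λ) for M/M/1.
μ − λ = 88.52 − 22.89 = 65.6300
P(W > t) = e^{−(μ−λ)t} = e^{−1.8048} = 0.164503

Final: 0.164503


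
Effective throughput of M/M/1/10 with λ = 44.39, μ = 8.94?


ρ = 4.9653; P_K = (1−ρ)ρ^10/(1−ρ^11) = 0.798603
λ_eff = λ(1 − P_K) = 44.39·(1 − 0.798603) = 44.39·0.201397 = 8.9400 /hr

Final: 8.9400 /hr


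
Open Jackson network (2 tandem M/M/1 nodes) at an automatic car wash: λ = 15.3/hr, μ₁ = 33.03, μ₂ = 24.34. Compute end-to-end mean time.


Each node sees arrival rate λ = 15.3/hr (tandem ⇒ throughput preserved).
W₁ = 1/(μ₁−λ) = 1/(33.03−15.3) = 0.05640 hr
W₂ = 1/(μ₂−λ) = 1/(24.34−15.3) = 0.11062 hr
W_total = W₁ + W₂ = 0.05640 + 0.11062 = 0.16702 hr

Final: 0.16702 hr


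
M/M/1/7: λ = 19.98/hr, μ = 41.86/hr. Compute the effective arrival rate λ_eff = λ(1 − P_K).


ρ = 0.4773; P_K = (1−ρ)ρ^7/(1−ρ^8) = 0.002958
λ_eff = λ(1 − P_K) = 19.98·(1 − 0.002958) = 19.98·0.997042 = 19.9209 /hr

Final: 19.9209 /hr


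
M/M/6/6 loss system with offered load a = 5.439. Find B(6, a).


B(c,a) = (a^c/c!) / Σ_{k=0}^{c} a^k/k!
a^6/6! = 35.956868
Σ terms (k=0..6): 1.00000 + 5.43900 + 14.79136 + 26.81674 + 36.46406 + 39.66560 + 35.95687 = 160.133625
B = 35.956868/160.133625 = 0.224543

Final: 0.224543


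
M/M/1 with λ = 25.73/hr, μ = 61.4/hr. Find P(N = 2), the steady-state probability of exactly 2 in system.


ρ = 25.73/61.4 = 0.4191
P_n = (1−ρ)·ρ^n = (1 − 0.4191)·0.4191^2 = 0.5809·0.175607 = 0.102018

Final: 0.102018


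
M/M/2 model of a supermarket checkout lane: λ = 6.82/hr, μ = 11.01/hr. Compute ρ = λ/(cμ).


ρ = λ/(cμ) = 6.82/(2·11.01) = 6.82/22.02 = 0.3097

Final: 0.3097


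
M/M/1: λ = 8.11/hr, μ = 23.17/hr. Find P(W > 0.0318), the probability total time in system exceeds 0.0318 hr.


W ~ Exponential(μ−λ) for M/M/1.
μ − λ = 23.17 − 8.11 = 15.0600
P(W > t) = e^{−(μ−λ)t} = e^{−0.4789} = 0.619459

Final: 0.619459


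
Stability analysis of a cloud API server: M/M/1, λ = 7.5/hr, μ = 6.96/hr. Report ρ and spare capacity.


Total capacity cμ = 1·6.96 = 6.96/hr
ρ = λ/(cμ) = 7.5/6.96 = 1.0776
Stable ⇔ ρ < 1: NO
Spare capacity = cμ − λ = 6.96 − 7.5 = -0.54/hr

Final: ρ = 1.0776; unstable; margin = -0.54/hr


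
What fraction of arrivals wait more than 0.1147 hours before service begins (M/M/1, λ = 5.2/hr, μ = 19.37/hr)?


ρ = 5.2/19.37 = 0.2685
P(Wq > t) = ρ·e^{−(μ−λ)t} = 0.2685·e^{−1.6253}
= 0.2685·0.196853 = 0.052846

Final: 0.052846


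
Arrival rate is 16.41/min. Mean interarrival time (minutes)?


Mean interarrival time = 1/λ = 1/16.41 minute = 0.06094 minute
In minutes: 0.06094 × 1 = 0.06094 min

Final: 0.06094 min


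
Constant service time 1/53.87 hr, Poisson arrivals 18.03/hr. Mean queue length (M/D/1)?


ρ = 18.03/53.87 = 0.3347
M/D/1: Lq = ρ²/(2(1−ρ)) = 0.1120/(2·0.6653) = 0.08419

Final: 0.08419


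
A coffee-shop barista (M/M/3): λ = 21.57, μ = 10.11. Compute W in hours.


a = 2.1335; ρ = 0.7112; P₀ = 0.090796
Lq = P₀·a^c·ρ/(c!(1−ρ)²) = 1.25293
Wq = Lq/λ = 1.25293/21.57 = 0.05809 hr
W = Wq + 1/μ = 0.05809 + 0.09891 = 0.15700 hr

Final: 0.15700 hr


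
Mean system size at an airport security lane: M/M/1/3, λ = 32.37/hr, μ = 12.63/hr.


ρ = 32.37/12.63 = 2.5629
L = ρ[1 − (K+1)ρ^K + Kρ^(K+1)] / [(1−ρ)(1−ρ^(K+1))]
Numerator: 2.5629·(1 − 4·16.835191 + 3·43.147675) = 161.727645
Denominator: (-1.5629)·(-42.147675) = 65.874513
L = 161.727645/65.874513 = 2.4551

Final: 2.4551


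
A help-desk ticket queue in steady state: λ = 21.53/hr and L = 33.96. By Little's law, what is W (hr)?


W = L/λ = 33.96/21.53 = 1.5773 hr

Final: 1.5773 hr


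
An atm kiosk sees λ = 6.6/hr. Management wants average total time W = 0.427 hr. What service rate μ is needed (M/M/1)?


W = 1/(μ−λ) ⇒ μ − λ = 1/W = 1/0.427 = 2.3419
μ = λ + 1/W = 6.6 + 2.3419 = 8.9419 per hr

Final: 8.9419 /hr


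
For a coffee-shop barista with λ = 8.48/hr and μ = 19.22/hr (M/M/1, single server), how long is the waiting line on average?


ρ = 8.48/19.22 = 0.4412
Lq = ρ²/(1−ρ) = 0.1947/0.5588 = 0.3484

Final: 0.3484


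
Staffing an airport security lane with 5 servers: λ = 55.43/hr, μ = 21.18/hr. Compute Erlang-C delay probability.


a = λ/μ = 2.6171; ρ = a/5 = 0.5234
P₀ = 0.070769 (from M/M/c formula)
C(c,a) = [a^c/(c!(1−ρ))]·P₀ = [122.77067/(120·0.4766)]·0.070769
= 2.14672·0.070769 = 0.151921

Final: 0.151921


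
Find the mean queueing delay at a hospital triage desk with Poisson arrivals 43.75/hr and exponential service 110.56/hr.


ρ = 43.75/110.56 = 0.3957
Wq = ρ/(μ−λ) = 0.3957/(110.56 − 43.75) = 0.3957/66.81 = 0.005923 hr

Final: 0.005923 hr


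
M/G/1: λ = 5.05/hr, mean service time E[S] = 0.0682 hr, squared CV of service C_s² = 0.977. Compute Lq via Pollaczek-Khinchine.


ρ = λ·E[S] = 5.05·0.0682 = 0.3444
Lq = ρ²(1+C_s²)/(2(1−ρ)) = 0.1186·(1+0.977)/(2·0.6556)
= 0.1186·1.9770/1.3112 = 0.17885

Final: 0.17885


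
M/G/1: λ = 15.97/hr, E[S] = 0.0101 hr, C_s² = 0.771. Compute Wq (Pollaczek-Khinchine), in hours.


ρ = λ·E[S] = 15.97·0.0101 = 0.1613
E[S²] = E[S]²(1+C_s²) = 0.0101²·(1+0.771) = 0.0001807
Wq = λ·E[S²]/(2(1−ρ)) = 15.97·0.0001807/(2·0.8387) = 0.001720 hr

Final: 0.001720 hr


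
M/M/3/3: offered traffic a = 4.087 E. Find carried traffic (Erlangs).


B(3,4.087) = 0.458478 (Erlang-B)
Carried load = a(1 − B) = 4.087·(1 − 0.458478) = 4.087·0.541522 = 2.2132 E

Final: 2.2132 Erlangs


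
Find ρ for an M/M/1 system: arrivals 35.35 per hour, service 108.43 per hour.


ρ = λ/μ = 35.35/108.43 = 0.3260

Final: 0.3260


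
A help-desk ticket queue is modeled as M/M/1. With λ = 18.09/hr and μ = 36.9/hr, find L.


ρ = λ/μ = 18.09/36.9 = 0.4902
L = ρ/(1−ρ) = 0.4902/(1 − 0.4902) = 0.4902/0.5098 = 0.9617

Final: 0.9617


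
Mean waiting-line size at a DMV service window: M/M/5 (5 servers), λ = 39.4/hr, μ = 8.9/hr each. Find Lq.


a = λ/μ = 4.4270; ρ = a/5 = 0.8854
P₀ = 0.005906
Lq = P₀·a^c·ρ / (c!·(1−ρ)²) = 0.005906·1700.32162·0.8854/(120·0.01313)
= 5.64089

Final: 5.64089


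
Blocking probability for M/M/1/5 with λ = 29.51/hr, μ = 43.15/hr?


ρ = λ/μ = 29.51/43.15 = 0.6839
P_K = (1−ρ)ρ^K/(1−ρ^(K+1)) = (0.3161·0.149604)/(1 − 0.102313)
= 0.047291/0.897687 = 0.052681

Final: 0.052681


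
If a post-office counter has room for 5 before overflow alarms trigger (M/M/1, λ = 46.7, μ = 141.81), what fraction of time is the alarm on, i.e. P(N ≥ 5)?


ρ = 46.7/141.81 = 0.3293
P(N ≥ n) = ρ^n = 0.3293^5 = 0.003873

Final: 0.003873


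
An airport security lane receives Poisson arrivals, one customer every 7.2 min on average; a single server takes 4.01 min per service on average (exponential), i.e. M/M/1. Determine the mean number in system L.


λ = 60/7.2 = 8.3333 /hr
μ = 60/4.01 = 14.9626 /hr
ρ = λ/μ = 8.3333/14.9626 = 0.5569
L = ρ/(1−ρ) = 0.5569/0.4431 = 1.2571

Final: 1.2571


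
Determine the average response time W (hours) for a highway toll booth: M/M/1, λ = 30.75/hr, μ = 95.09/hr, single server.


W = 1/(μ−λ) = 1/(95.09 − 30.75) = 1/64.34 = 0.01554 hr

Final: 0.01554 hr


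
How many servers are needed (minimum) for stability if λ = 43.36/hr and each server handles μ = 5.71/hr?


Stability requires cμ > λ ⇔ c > λ/μ.
λ/μ = 43.36/5.71 = 7.5937
Minimum integer c = ⌊7.5937⌋ + 1 = 8
Check: 8·5.71 = 45.68 > 43.36, while 7·5.71 = 39.97 ≤ 43.36

Final: 8 servers


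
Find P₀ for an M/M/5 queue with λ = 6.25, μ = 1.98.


a = λ/μ = 6.25/1.98 = 3.1566; ρ = a/c = 0.6313
Σ_{k=0}^{4} a^k/k! (terms k=0..4) = 1.00000 + 3.15657 + 4.98195 + 5.24195 + 4.13664 = 18.51712
Tail: a^5/(5!(1−ρ)) = 313.38206/(120·0.3687) = 7.08329
P₀ = 1/(18.51712 + 7.08329) = 1/25.60041 = 0.039062

Final: 0.039062


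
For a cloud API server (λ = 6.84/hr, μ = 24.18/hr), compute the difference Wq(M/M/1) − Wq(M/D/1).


ρ = 6.84/24.18 = 0.2829
Wq(M/M/1) = ρ/(μ−λ) = 0.2829/17.34 = 0.01631 hr
Wq(M/D/1) = ρ/(2(μ−λ)) = 0.008157 hr
Savings = 0.01631 − 0.008157 = 0.008157 hr

Final: 0.008157 hr


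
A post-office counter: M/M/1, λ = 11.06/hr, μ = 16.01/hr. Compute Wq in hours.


ρ = 11.06/16.01 = 0.6908
Wq = ρ/(μ−λ) = 0.6908/(16.01 − 11.06) = 0.6908/4.95 = 0.1396 hr

Final: 0.1396 hr


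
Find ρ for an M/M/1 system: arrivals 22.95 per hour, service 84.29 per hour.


ρ = λ/μ = 22.95/84.29 = 0.2723

Final: 0.2723


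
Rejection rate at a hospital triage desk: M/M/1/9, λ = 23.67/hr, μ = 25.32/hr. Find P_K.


ρ = λ/μ = 23.67/25.32 = 0.9348
P_K = (1−ρ)ρ^K/(1−ρ^(K+1)) = (0.06517·0.545269)/(1 − 0.509736)
= 0.035533/0.490264 = 0.072477

Final: 0.072477


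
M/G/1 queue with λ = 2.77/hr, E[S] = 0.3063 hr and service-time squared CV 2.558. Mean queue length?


ρ = λ·E[S] = 2.77·0.3063 = 0.8485
Lq = ρ²(1+C_s²)/(2(1−ρ)) = 0.7199·(1+2.558)/(2·0.1515)
= 0.7199·3.5580/0.3031 = 8.45038

Final: 8.45038


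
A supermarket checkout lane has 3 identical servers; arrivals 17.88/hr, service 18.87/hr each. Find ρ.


ρ = λ/(cμ) = 17.88/(3·18.87) = 17.88/56.61 = 0.3158

Final: 0.3158


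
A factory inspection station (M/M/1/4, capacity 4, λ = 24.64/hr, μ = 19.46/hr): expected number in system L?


ρ = 24.64/19.46 = 1.2662
L = ρ[1 − (K+1)ρ^K + Kρ^(K+1)] / [(1−ρ)(1−ρ^(K+1))]
Numerator: 1.2662·(1 − 5·2.570345 + 4·3.254538) = 1.476913
Denominator: (-0.2662)·(-2.254538) = 0.600129
L = 1.476913/0.600129 = 2.4610

Final: 2.4610


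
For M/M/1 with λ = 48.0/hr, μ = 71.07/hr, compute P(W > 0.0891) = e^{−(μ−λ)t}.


W ~ Exponential(μ−λ) for M/M/1.
μ − λ = 71.07 − 48.0 = 23.0700
P(W > t) = e^{−(μ−λ)t} = e^{−2.0555} = 0.128024

Final: 0.128024


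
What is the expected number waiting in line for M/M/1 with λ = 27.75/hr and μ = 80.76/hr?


ρ = 27.75/80.76 = 0.3436
Lq = ρ²/(1−ρ) = 0.1181/0.6564 = 0.1799

Final: 0.1799


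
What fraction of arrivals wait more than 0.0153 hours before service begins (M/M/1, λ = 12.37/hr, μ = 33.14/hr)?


ρ = 12.37/33.14 = 0.3733
P(Wq > t) = ρ·e^{−(μ−λ)t} = 0.3733·e^{−0.3178}
= 0.3733·0.727762 = 0.271648

Final: 0.271648


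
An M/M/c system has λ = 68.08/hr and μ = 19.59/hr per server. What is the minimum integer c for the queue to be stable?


Stability requires cμ > λ ⇔ c > λ/μ.
λ/μ = 68.08/19.59 = 3.4752
Minimum integer c = ⌊3.4752⌋ + 1 = 4
Check: 4·19.59 = 78.36 > 68.08, while 3·19.59 = 58.77 ≤ 68.08

Final: 4 servers


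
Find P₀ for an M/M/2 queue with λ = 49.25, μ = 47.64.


a = λ/μ = 49.25/47.64 = 1.0338; ρ = a/c = 0.5169
Σ_{k=0}^{1} a^k/k! (terms k=0..1) = 1.00000 + 1.03380 = 2.03380
Tail: a^2/(2!(1−ρ)) = 1.06873/(2·0.4831) = 1.10611
P₀ = 1/(2.03380 + 1.10611) = 1/3.13991 = 0.318481

Final: 0.318481


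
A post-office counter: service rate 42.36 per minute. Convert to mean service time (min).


Mean service time = 1/μ = 1/42.36 minute = 0.02361 minute
In minutes: 0.02361 × 1 = 0.02361 min

Final: 0.02361 min


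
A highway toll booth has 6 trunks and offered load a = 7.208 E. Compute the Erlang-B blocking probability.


B(c,a) = (a^c/c!) / Σ_{k=0}^{c} a^k/k!
a^6/6! = 194.785297
Σ terms (k=0..6): 1.00000 + 7.20800 + 25.97763 + 62.41559 + 112.47289 + 162.14092 + 194.78530 = 566.000337
B = 194.785297/566.000337 = 0.344143

Final: 0.344143


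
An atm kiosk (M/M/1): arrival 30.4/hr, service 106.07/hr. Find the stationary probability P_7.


ρ = 30.4/106.07 = 0.2866
P_n = (1−ρ)·ρ^n = (1 − 0.2866)·0.2866^7 = 0.7134·0.0001588 = 0.0001133

Final: 0.0001133


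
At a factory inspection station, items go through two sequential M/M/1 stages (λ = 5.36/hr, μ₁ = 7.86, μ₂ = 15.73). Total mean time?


Each node sees arrival rate λ = 5.36/hr (tandem ⇒ throughput preserved).
W₁ = 1/(μ₁−λ) = 1/(7.86−5.36) = 0.40000 hr
W₂ = 1/(μ₂−λ) = 1/(15.73−5.36) = 0.09643 hr
W_total = W₁ + W₂ = 0.40000 + 0.09643 = 0.49643 hr

Final: 0.49643 hr


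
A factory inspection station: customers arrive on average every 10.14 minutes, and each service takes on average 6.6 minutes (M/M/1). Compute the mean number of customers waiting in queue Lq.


λ = 60/10.14 = 5.9172 /hr
μ = 60/6.6 = 9.0909 /hr
ρ = λ/μ = 5.9172/9.0909 = 0.6509
Lq = ρ²/(1−ρ) = 0.4237/0.3491 = 1.2135

Final: 1.2135


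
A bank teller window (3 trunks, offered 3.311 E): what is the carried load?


B(3,3.311) = 0.381872 (Erlang-B)
Carried load = a(1 − B) = 3.311·(1 − 0.381872) = 3.311·0.618128 = 2.0466 E

Final: 2.0466 Erlangs


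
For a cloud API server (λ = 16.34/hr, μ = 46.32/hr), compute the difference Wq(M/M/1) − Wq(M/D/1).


ρ = 16.34/46.32 = 0.3528
Wq(M/M/1) = ρ/(μ−λ) = 0.3528/29.98 = 0.01177 hr
Wq(M/D/1) = ρ/(2(μ−λ)) = 0.005883 hr
Savings = 0.01177 − 0.005883 = 0.005883 hr

Final: 0.005883 hr


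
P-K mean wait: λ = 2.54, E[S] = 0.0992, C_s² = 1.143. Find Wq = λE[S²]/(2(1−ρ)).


ρ = λ·E[S] = 2.54·0.0992 = 0.2520
E[S²] = E[S]²(1+C_s²) = 0.0992²·(1+1.143) = 0.021088
Wq = λ·E[S²]/(2(1−ρ)) = 2.54·0.021088/(2·0.7480) = 0.03580 hr

Final: 0.03580 hr


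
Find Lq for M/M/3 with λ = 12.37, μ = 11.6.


a = λ/μ = 1.0664; ρ = a/3 = 0.3555
P₀ = 0.339152
Lq = P₀·a^c·ρ / (c!·(1−ρ)²) = 0.339152·1.21265·0.3555/(6·0.41543)
= 0.05865

Final: 0.05865


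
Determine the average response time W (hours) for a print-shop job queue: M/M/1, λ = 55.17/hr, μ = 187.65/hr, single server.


W = 1/(μ−λ) = 1/(187.65 − 55.17) = 1/132.48 = 0.007548 hr

Final: 0.007548 hr


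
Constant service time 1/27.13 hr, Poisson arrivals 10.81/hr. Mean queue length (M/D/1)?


ρ = 10.81/27.13 = 0.3985
M/D/1: Lq = ρ²/(2(1−ρ)) = 0.1588/(2·0.6015) = 0.13196

Final: 0.13196


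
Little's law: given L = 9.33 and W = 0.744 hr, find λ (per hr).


λ = L/W = 9.33/0.744 = 12.5403 /hr

Final: 12.5403 /hr


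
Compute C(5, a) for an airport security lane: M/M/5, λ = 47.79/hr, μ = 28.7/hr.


a = λ/μ = 1.6652; ρ = a/5 = 0.3330
P₀ = 0.188632 (from M/M/c formula)
C(c,a) = [a^c/(c!(1−ρ))]·P₀ = [12.80194/(120·0.6670)]·0.188632
= 0.15995·0.188632 = 0.030172

Final: 0.030172


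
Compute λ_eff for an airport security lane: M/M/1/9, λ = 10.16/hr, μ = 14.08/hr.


ρ = 0.7216; P_K = (1−ρ)ρ^9/(1−ρ^10) = 0.015355
λ_eff = λ(1 − P_K) = 10.16·(1 − 0.015355) = 10.16·0.984645 = 10.0040 /hr

Final: 10.0040 /hr


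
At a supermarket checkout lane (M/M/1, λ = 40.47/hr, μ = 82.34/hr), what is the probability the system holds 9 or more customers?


ρ = 40.47/82.34 = 0.4915
P(N ≥ n) = ρ^n = 0.4915^9 = 0.001674

Final: 0.001674


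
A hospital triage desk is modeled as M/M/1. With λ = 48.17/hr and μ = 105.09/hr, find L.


ρ = λ/μ = 48.17/105.09 = 0.4584
L = ρ/(1−ρ) = 0.4584/(1 − 0.4584) = 0.4584/0.5416 = 0.8463

Final: 0.8463


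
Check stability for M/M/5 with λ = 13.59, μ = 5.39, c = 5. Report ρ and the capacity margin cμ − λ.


Total capacity cμ = 5·5.39 = 26.95/hr
ρ = λ/(cμ) = 13.59/26.95 = 0.5043
Stable ⇔ ρ < 1: YES
Spare capacity = cμ − λ = 26.95 − 13.59 = 13.36/hr

Final: ρ = 0.5043; stable; margin = 13.36/hr


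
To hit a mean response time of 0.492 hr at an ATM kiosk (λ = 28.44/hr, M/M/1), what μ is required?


W = 1/(μ−λ) ⇒ μ − λ = 1/W = 1/0.492 = 2.0325
μ = λ + 1/W = 28.44 + 2.0325 = 30.4725 per hr

Final: 30.4725 /hr


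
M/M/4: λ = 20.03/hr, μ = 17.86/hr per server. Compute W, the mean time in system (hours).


a = 1.1215; ρ = 0.2804; P₀ = 0.324984
Lq = P₀·a^c·ρ/(c!(1−ρ)²) = 0.01160
Wq = Lq/λ = 0.01160/20.03 = 0.0005790 hr
W = Wq + 1/μ = 0.0005790 + 0.05599 = 0.05657 hr

Final: 0.05657 hr


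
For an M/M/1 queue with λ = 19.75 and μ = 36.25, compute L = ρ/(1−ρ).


ρ = λ/μ = 19.75/36.25 = 0.5448
L = ρ/(1−ρ) = 0.5448/(1 − 0.5448) = 0.5448/0.4552 = 1.1970

Final: 1.1970


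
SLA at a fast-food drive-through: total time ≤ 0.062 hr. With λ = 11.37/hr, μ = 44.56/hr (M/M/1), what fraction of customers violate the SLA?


W ~ Exponential(μ−λ) for M/M/1.
μ − λ = 44.56 − 11.37 = 33.1900
P(W > t) = e^{−(μ−λ)t} = e^{−2.0578} = 0.127737

Final: 0.127737


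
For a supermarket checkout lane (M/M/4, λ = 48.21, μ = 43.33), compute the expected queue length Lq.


a = λ/μ = 1.1126; ρ = a/4 = 0.2782
P₀ = 0.327911
Lq = P₀·a^c·ρ / (c!·(1−ρ)²) = 0.327911·1.53248·0.2782/(24·0.52106)
= 0.01118

Final: 0.01118


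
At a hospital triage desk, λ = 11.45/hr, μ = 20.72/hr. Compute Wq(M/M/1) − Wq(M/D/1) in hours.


ρ = 11.45/20.72 = 0.5526
Wq(M/M/1) = ρ/(μ−λ) = 0.5526/9.27 = 0.05961 hr
Wq(M/D/1) = ρ/(2(μ−λ)) = 0.02981 hr
Savings = 0.05961 − 0.02981 = 0.02981 hr

Final: 0.02981 hr


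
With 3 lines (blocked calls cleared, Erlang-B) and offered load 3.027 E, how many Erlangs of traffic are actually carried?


B(3,3.027) = 0.349377 (Erlang-B)
Carried load = a(1 − B) = 3.027·(1 − 0.349377) = 3.027·0.650623 = 1.9694 E

Final: 1.9694 Erlangs


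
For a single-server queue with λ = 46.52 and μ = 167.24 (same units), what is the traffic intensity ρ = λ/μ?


ρ = λ/μ = 46.52/167.24 = 0.2782

Final: 0.2782


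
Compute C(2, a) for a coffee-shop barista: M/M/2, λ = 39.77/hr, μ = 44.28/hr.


a = λ/μ = 0.8981; ρ = a/2 = 0.4491
P₀ = 0.380192 (from M/M/c formula)
C(c,a) = [a^c/(c!(1−ρ))]·P₀ = [0.80667/(2·0.5509)]·0.380192
= 0.73210·0.380192 = 0.278340

Final: 0.278340


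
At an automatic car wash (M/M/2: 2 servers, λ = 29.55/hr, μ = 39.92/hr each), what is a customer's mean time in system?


a = 0.7402; ρ = 0.3701; P₀ = 0.459731
Lq = P₀·a^c·ρ/(c!(1−ρ)²) = 0.11750
Wq = Lq/λ = 0.11750/29.55 = 0.003976 hr
W = Wq + 1/μ = 0.003976 + 0.02505 = 0.02903 hr

Final: 0.02903 hr


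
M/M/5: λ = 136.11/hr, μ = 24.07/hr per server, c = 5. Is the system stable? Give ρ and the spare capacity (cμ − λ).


Total capacity cμ = 5·24.07 = 120.35/hr
ρ = λ/(cμ) = 136.11/120.35 = 1.1310
Stable ⇔ ρ < 1: NO
Spare capacity = cμ − λ = 120.35 − 136.11 = -15.76/hr

Final: ρ = 1.1310; unstable; margin = -15.76/hr


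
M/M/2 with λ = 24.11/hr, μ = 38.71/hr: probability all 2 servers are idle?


a = λ/μ = 24.11/38.71 = 0.6228; ρ = a/c = 0.3114
Σ_{k=0}^{1} a^k/k! (terms k=0..1) = 1.00000 + 0.62284 = 1.62284
Tail: a^2/(2!(1−ρ)) = 0.38793/(2·0.6886) = 0.28168
P₀ = 1/(1.62284 + 0.28168) = 1/1.90452 = 0.525066

Final: 0.525066


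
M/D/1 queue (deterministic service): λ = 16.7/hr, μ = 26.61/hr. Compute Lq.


ρ = 16.7/26.61 = 0.6276
M/D/1: Lq = ρ²/(2(1−ρ)) = 0.3939/(2·0.3724) = 0.52879

Final: 0.52879


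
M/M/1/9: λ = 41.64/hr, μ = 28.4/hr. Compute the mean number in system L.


ρ = 41.64/28.4 = 1.4662
L = ρ[1 − (K+1)ρ^K + Kρ^(K+1)] / [(1−ρ)(1−ρ^(K+1))]
Numerator: 1.4662·(1 − 10·31.313487 + 9·45.911746) = 148.189791
Denominator: (-0.4662)·(-44.911746) = 20.937729
L = 148.189791/20.937729 = 7.0776

Final: 7.0776


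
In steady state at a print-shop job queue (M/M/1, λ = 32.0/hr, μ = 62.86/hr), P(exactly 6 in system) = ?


ρ = 32.0/62.86 = 0.5091
P_n = (1−ρ)·ρ^n = (1 − 0.5091)·0.5091^6 = 0.4909·0.017404 = 0.008544

Final: 0.008544


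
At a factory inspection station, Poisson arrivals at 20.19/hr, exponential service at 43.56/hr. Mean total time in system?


W = 1/(μ−λ) = 1/(43.56 − 20.19) = 1/23.37 = 0.04279 hr

Final: 0.04279 hr
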